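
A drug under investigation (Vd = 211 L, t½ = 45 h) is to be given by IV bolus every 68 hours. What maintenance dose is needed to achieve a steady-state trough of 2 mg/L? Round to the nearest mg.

781 mg

τ/t½ = 68/45 ≈ 1.5111, so f = (1/2)^(68/45) ≈ 0.350841.
Cmin,ss = (D/Vd)·f/(1−f), so D = Cmin,ss·Vd·(1−f)/f.
D = 2 × 211 × (1−f)/f ≈ 2 × 211 × 1.85029 ≈ 780.82 mg.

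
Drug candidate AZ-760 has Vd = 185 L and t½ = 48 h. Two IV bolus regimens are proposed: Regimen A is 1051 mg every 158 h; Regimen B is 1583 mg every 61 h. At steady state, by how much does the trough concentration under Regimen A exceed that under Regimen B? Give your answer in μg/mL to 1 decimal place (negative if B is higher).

-5.4 μg/mL

Regimen A: f = (1/2)^(158/48) ≈ 0.1021; Cmin,ss = (1051/185)·f/(1−f) ≈ 0.646 μg/mL.
Regimen B: f = (1/2)^(61/48) ≈ 0.4144; Cmin,ss = (1583/185)·f/(1−f) ≈ 6.055 μg/mL.
Difference ≈ 0.646 − 6.055 ≈ -5.409 μg/mL.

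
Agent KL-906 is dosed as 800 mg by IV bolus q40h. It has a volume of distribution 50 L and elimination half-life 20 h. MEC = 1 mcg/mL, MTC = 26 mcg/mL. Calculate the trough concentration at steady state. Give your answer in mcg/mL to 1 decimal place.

The dosing interval is 2 half-lives, so f = 2^(−2) = 0.25.
Accumulation ratio R = 1/(1 − f) = 1/0.75 = 4/3.
Single-dose peak C₀ = D/Vd = 800/50 = 16 mcg/mL.
Steady-state peak Cmax,ss = C₀·R = 16 × 4/3 ≈ 21.333 mcg/mL.
Steady-state trough Cmin,ss = Cmax,ss·f ≈ 21.333 × 0.25 ≈ 5.333 mcg/mL.
Trough 5.3 mcg/mL vs MEC 1 mcg/mL: adequate.

5.3 mcg/mL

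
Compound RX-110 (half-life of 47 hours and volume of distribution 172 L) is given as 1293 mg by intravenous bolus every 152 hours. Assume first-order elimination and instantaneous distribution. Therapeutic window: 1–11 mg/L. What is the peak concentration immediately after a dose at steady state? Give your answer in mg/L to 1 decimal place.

τ/t½ = 152/47 ≈ 3.234, so fraction remaining f = (1/2)^(152/47) ≈ 0.1063.
At steady state, accumulation factor R = 1/(1 − e^(−kτ)) ≈ 1.1189.
Single-dose peak C₀ = D/Vd = 1293/172 ≈ 7.517 mg/L.
Steady-state peak Cmax,ss = C₀·R ≈ 7.517 × 1.1189 ≈ 8.411 mg/L.
Peak 8.4 mg/L vs MTC 11 mg/L: below toxic threshold.

8.4 mg/L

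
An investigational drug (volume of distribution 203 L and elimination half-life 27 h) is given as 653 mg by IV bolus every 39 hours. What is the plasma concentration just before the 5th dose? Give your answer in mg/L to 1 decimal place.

1.8 mg/L

f = (1/2)^(τ/t½) = (1/2)^(39/27) ≈ 0.3674.
C₀ = D/Vd = 653/203 ≈ 3.217 mg/L.
Before the 5th dose, 4 doses have been given. Superposition: Cmin = C₀·(f + f² + … + f^4).
≈ 3.217 × (0.3674 + 0.1350 + 0.0496 + 0.0182) ≈ 3.217 × 0.5702 ≈ 1.834 mg/L.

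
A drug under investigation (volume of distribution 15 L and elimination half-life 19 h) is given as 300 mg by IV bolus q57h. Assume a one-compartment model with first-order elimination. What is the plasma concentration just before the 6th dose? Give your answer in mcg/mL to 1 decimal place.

2.9 mcg/mL

f = (1/2)^(τ/t½) = (1/2)^(57/19) ≈ 0.1250.
C₀ = D/Vd = 300/15 ≈ 20.000 mcg/mL.
Before the 6th dose, 5 doses have been given. Superposition: Cmin = C₀·(f + f² + … + f^5).
≈ 20.000 × (0.1250 + 0.0156 + 0.0020 + 0.0002 + 0.0000) ≈ 20.000 × 0.1428 ≈ 2.856 mcg/mL.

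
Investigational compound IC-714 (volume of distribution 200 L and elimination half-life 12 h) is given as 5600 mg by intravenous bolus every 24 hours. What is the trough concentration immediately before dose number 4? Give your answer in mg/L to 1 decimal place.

f = (1/2)^(τ/t½) = (1/2)^(24/12) ≈ 0.2500.
C₀ = D/Vd = 5600/200 ≈ 28.000 mg/L.
Before the 4th dose, 3 doses have been given. Superposition: Cmin = C₀·(f + f² + … + f^3).
≈ 28.000 × (0.2500 + 0.0625 + 0.0156) ≈ 28.000 × 0.3281 ≈ 9.187 mg/L.

9.2 mg/L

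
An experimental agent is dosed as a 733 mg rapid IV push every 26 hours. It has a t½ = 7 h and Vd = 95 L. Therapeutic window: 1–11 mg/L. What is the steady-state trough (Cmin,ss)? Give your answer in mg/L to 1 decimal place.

Over one 26-h interval, 26/7 ≈ 3.7143 half-lives elapse, leaving f ≈ 0.0762 of each dose.
Each bolus raises the concentration by D/Vd = 733/95 ≈ 7.716 mg/L.
Steady-state trough Cmin,ss = C₀·f/(1−f) ≈ 7.716 × 0.0762/0.9238 ≈ 0.636 mg/L.
Trough 0.6 mg/L vs MEC 1 mg/L: subtherapeutic.

0.6 mg/L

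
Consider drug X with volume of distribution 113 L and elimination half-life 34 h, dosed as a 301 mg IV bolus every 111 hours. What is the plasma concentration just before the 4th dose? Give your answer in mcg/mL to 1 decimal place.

0.3 mcg/mL

f = (1/2)^(τ/t½) = (1/2)^(111/34) ≈ 0.1040.
C₀ = D/Vd = 301/113 ≈ 2.664 mcg/mL.
Before the 4th dose, 3 doses have been given. Superposition: Cmin = C₀·(f + f² + … + f^3).
≈ 2.664 × (0.1040 + 0.0108 + 0.0011) ≈ 2.664 × 0.1159 ≈ 0.309 mcg/mL.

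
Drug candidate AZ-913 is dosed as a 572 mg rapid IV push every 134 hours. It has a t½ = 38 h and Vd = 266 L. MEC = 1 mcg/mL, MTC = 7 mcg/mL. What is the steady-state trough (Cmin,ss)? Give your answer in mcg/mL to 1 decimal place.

Over one 134-h interval, 134/38 ≈ 3.5263 half-lives elapse, leaving f ≈ 0.0868 of each dose.
Accumulation ratio R = 1/(1 − f) ≈ 1/0.9132 ≈ 1.0951.
Each bolus raises the concentration by D/Vd = 572/266 ≈ 2.150 mcg/mL.
Cmax,ss = C₀/(1 − f) ≈ 2.150/0.9132 ≈ 2.354 mcg/mL.
One interval later, Cmin,ss = Cmax,ss·e^(−kτ) ≈ 2.354 × 0.0868 ≈ 0.204 mcg/mL.
Trough 0.2 mcg/mL vs MEC 1 mcg/mL: subtherapeutic.

0.2 mcg/mL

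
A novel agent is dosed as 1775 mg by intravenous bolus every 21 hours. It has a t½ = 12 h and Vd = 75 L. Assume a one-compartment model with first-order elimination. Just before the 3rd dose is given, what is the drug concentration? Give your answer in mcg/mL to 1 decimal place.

9.1 mcg/mL

f = (1/2)^(τ/t½) = (1/2)^(21/12) ≈ 0.2973.
C₀ = D/Vd = 1775/75 ≈ 23.667 mcg/mL.
Before the 3rd dose, 2 doses have been given. Superposition: Cmin = C₀·(f + f²).
≈ 23.667 × (0.2973 + 0.0884) ≈ 23.667 × 0.3857 ≈ 9.128 mcg/mL.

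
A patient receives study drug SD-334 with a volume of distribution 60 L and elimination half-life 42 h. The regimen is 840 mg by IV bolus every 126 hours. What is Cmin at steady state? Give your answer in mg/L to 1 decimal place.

τ = 126 h = 3 half-lives, so f = (1/2)^3 = 0.125.
Accumulation ratio R = 1/(1 − f) = 1/0.875 = 8/7.
Single-dose peak C₀ = D/Vd = 840/60 = 14 mg/L.
Steady-state peak Cmax,ss = C₀·R = 14 × 8/7 ≈ 16.000 mg/L.
Steady-state trough Cmin,ss = Cmax,ss·f ≈ 16.000 × 0.125 ≈ 2.000 mg/L.

2.0 mg/L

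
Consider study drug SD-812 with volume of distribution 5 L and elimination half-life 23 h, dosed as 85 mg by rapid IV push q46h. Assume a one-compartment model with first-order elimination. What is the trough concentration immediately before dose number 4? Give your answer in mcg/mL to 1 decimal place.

f = (1/2)^(τ/t½) = (1/2)^(46/23) ≈ 0.2500.
C₀ = D/Vd = 85/5 ≈ 17.000 mcg/mL.
Before the 4th dose, 3 doses have been given. Superposition: Cmin = C₀·(f + f² + … + f^3).
≈ 17.000 × (0.2500 + 0.0625 + 0.0156) ≈ 17.000 × 0.3281 ≈ 5.578 mcg/mL.

5.6 mcg/mL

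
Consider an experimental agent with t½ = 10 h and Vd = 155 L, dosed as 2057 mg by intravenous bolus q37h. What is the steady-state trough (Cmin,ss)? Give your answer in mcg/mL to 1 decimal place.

τ/t½ = 37/10 ≈ 3.7, so fraction remaining f = (1/2)^(37/10) ≈ 0.0769.
At steady state, accumulation factor R = 1/(1 − e^(−kτ)) ≈ 1.0833.
Single-dose peak C₀ = D/Vd = 2057/155 ≈ 13.271 mcg/mL.
Steady-state peak Cmax,ss = C₀·R ≈ 13.271 × 1.0833 ≈ 14.376 mcg/mL.
One interval later, Cmin,ss = Cmax,ss·e^(−kτ) ≈ 14.376 × 0.0769 ≈ 1.106 mcg/mL.

1.1 mcg/mL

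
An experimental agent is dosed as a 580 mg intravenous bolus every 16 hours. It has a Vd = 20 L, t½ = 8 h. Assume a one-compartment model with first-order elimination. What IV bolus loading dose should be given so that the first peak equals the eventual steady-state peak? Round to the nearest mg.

f = (1/2)^(16/8) ≈ 0.250000; accumulation ratio R = 1/(1−f) ≈ 1.33333.
Loading dose to hit Cmax,ss on first dose: D_load = D_maint·R ≈ 580 × 1.33333 ≈ 773.33 mg.

773 mg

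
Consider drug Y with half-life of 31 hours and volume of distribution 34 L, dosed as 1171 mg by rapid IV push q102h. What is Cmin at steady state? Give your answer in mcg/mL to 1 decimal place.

Over one 102-h interval, 102/31 ≈ 3.2903 half-lives elapse, leaving f ≈ 0.1022 of each dose.
Each bolus raises the concentration by D/Vd = 1171/34 ≈ 34.441 mcg/mL.
Steady-state trough Cmin,ss = C₀·f/(1−f) ≈ 34.441 × 0.1022/0.8978 ≈ 3.921 mcg/mL.

3.9 mcg/mL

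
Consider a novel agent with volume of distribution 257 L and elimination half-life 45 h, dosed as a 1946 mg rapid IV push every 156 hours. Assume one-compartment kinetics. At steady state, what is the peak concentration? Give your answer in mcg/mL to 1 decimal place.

k = ln2/t½ = ln2/45 ≈ 0.015403 h⁻¹; fraction remaining f = e^(−kτ) = e^(−0.015403×156) ≈ 0.0905.
Accumulation ratio R = 1/(1 − f) ≈ 1/0.9095 ≈ 1.0995.
Single-dose peak C₀ = D/Vd = 1946/257 ≈ 7.572 mcg/mL.
Steady-state peak Cmax,ss = C₀·R ≈ 7.572 × 1.0995 ≈ 8.325 mcg/mL.

8.3 mcg/mL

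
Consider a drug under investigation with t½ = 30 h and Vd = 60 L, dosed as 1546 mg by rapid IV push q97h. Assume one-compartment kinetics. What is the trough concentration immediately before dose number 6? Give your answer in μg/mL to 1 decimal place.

3.1 μg/mL

f = (1/2)^(τ/t½) = (1/2)^(97/30) ≈ 0.1063.
C₀ = D/Vd = 1546/60 ≈ 25.767 μg/mL.
Before the 6th dose, 5 doses have been given. Superposition: Cmin = C₀·(f + f² + … + f^5).
≈ 25.767 × (0.1063 + 0.0113 + 0.0012 + 0.0001 + 0.0000) ≈ 25.767 × 0.1189 ≈ 3.064 μg/mL.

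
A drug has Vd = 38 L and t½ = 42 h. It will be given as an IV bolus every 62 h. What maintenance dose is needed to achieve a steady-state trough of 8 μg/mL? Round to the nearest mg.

τ/t½ = 62/42 ≈ 1.4762, so f = (1/2)^(62/42) ≈ 0.359437.
Cmin,ss = (D/Vd)·f/(1−f), so D = Cmin,ss·Vd·(1−f)/f.
D = 8 × 38 × (1−f)/f ≈ 8 × 38 × 1.78213 ≈ 541.77 mg.

542 mg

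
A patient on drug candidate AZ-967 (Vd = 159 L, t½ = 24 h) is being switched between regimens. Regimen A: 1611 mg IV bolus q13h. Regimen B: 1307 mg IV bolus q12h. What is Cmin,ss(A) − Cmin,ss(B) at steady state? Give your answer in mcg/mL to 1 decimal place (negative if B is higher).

Regimen A: f = (1/2)^(13/24) ≈ 0.6870; Cmin,ss = (1611/159)·f/(1−f) ≈ 22.239 mcg/mL.
Regimen B: f = (1/2)^(12/24) ≈ 0.7071; Cmin,ss = (1307/159)·f/(1−f) ≈ 19.844 mcg/mL.
Difference ≈ 22.239 − 19.844 ≈ 2.395 mcg/mL.

2.4 mcg/mL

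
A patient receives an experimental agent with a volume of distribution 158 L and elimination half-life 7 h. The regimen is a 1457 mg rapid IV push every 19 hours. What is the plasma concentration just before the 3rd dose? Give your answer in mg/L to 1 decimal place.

f = (1/2)^(τ/t½) = (1/2)^(19/7) ≈ 0.1524.
C₀ = D/Vd = 1457/158 ≈ 9.222 mg/L.
Before the 3rd dose, 2 doses have been given. Superposition: Cmin = C₀·(f + f²).
≈ 9.222 × (0.1524 + 0.0232) ≈ 9.222 × 0.1756 ≈ 1.619 mg/L.

1.6 mg/L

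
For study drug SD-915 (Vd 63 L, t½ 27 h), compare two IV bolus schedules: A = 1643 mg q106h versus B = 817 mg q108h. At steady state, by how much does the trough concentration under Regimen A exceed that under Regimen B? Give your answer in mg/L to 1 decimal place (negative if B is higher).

Regimen A: f = (1/2)^(106/27) ≈ 0.0658; Cmin,ss = (1643/63)·f/(1−f) ≈ 1.837 mg/L.
Regimen B: f = (1/2)^(108/27) ≈ 0.0625; Cmin,ss = (817/63)·f/(1−f) ≈ 0.865 mg/L.
Difference ≈ 1.837 − 0.865 ≈ 0.972 mg/L.

1.0 mg/L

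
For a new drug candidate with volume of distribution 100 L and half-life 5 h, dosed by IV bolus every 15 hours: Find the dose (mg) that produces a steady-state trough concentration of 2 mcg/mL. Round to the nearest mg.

τ/t½ = 15/5 ≈ 3, so f = (1/2)^(15/5) ≈ 0.125000.
Cmin,ss = (D/Vd)·f/(1−f), so D = Cmin,ss·Vd·(1−f)/f.
D = 2 × 100 × (1−f)/f ≈ 2 × 100 × 7.00000 ≈ 1400.00 mg.

1400 mg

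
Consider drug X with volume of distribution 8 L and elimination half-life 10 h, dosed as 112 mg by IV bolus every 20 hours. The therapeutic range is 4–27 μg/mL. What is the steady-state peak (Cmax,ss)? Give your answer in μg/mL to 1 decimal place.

The dosing interval is 2 half-lives, so f = 2^(−2) = 0.25.
At steady state, R = 1/(1 − 0.25) = 4/3.
Single-dose peak C₀ = D/Vd = 112/8 = 14 μg/mL.
Steady-state peak Cmax,ss = C₀·R = 14 × 4/3 ≈ 18.667 μg/mL.
Peak 18.7 μg/mL vs MTC 27 μg/mL: below toxic threshold.

18.7 μg/mL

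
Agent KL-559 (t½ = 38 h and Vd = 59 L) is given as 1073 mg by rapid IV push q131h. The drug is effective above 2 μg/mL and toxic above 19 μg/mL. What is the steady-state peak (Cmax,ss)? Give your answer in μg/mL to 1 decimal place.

τ/t½ = 131/38 ≈ 3.4474, so fraction remaining f = (1/2)^(131/38) ≈ 0.0917.
At steady state, accumulation factor R = 1/(1 − e^(−kτ)) ≈ 1.1010.
Single-dose peak C₀ = D/Vd = 1073/59 ≈ 18.186 μg/mL.
Steady-state peak Cmax,ss = C₀·R ≈ 18.186 × 1.1010 ≈ 20.023 μg/mL.
Peak 20.0 μg/mL vs MTC 19 μg/mL: exceeds toxic threshold.

20.0 μg/mL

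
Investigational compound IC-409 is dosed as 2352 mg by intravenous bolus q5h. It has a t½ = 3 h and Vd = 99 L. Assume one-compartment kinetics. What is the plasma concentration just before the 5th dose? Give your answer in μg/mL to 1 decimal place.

10.8 μg/mL

f = (1/2)^(τ/t½) = (1/2)^(5/3) ≈ 0.3150.
C₀ = D/Vd = 2352/99 ≈ 23.758 μg/mL.
Before the 5th dose, 4 doses have been given. Superposition: Cmin = C₀·(f + f² + … + f^4).
≈ 23.758 × (0.3150 + 0.0992 + 0.0313 + 0.0098) ≈ 23.758 × 0.4553 ≈ 10.817 μg/mL.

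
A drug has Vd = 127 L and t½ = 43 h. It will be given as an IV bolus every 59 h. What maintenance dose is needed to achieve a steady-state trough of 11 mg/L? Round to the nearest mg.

2219 mg

τ/t½ = 59/43 ≈ 1.3721, so f = (1/2)^(59/43) ≈ 0.386330.
Cmin,ss = (D/Vd)·f/(1−f), so D = Cmin,ss·Vd·(1−f)/f.
D = 11 × 127 × (1−f)/f ≈ 11 × 127 × 1.58846 ≈ 2219.08 mg.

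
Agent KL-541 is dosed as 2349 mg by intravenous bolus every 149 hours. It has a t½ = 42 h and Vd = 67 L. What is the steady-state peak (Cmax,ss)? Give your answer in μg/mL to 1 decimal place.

38.3 μg/mL

Over one 149-h interval, 149/42 ≈ 3.5476 half-lives elapse, leaving f ≈ 0.0855 of each dose.
At steady state, accumulation factor R = 1/(1 − e^(−kτ)) ≈ 1.0935.
Each bolus raises the concentration by D/Vd = 2349/67 ≈ 35.060 μg/mL.
Steady-state peak Cmax,ss = C₀·R ≈ 35.060 × 1.0935 ≈ 38.338 μg/mL.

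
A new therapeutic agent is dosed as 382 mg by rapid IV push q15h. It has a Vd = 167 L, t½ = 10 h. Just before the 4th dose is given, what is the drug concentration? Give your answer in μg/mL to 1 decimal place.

1.2 μg/mL

f = (1/2)^(τ/t½) = (1/2)^(15/10) ≈ 0.3536.
C₀ = D/Vd = 382/167 ≈ 2.287 μg/mL.
Before the 4th dose, 3 doses have been given. Superposition: Cmin = C₀·(f + f² + … + f^3).
≈ 2.287 × (0.3536 + 0.1250 + 0.0442) ≈ 2.287 × 0.5228 ≈ 1.196 μg/mL.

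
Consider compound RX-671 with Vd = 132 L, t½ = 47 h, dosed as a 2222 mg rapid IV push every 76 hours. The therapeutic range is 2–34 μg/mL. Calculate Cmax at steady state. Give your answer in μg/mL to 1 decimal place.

k = ln2/t½ = ln2/47 ≈ 0.014748 h⁻¹; fraction remaining f = e^(−kτ) = e^(−0.014748×76) ≈ 0.3260.
At steady state, accumulation factor R = 1/(1 − e^(−kτ)) ≈ 1.4837.
Each bolus raises the concentration by D/Vd = 2222/132 ≈ 16.833 μg/mL.
Cmax,ss = C₀/(1 − f) ≈ 16.833/0.6740 ≈ 24.975 μg/mL.
Peak 25.0 μg/mL vs MTC 34 μg/mL: below toxic threshold.

25.0 μg/mL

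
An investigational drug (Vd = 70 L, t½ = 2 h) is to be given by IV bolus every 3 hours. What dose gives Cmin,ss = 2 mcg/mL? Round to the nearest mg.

256 mg

τ/t½ = 3/2 ≈ 1.5, so f = (1/2)^(3/2) ≈ 0.353553.
Cmin,ss = (D/Vd)·f/(1−f), so D = Cmin,ss·Vd·(1−f)/f.
D = 2 × 70 × (1−f)/f ≈ 2 × 70 × 1.82843 ≈ 255.98 mg.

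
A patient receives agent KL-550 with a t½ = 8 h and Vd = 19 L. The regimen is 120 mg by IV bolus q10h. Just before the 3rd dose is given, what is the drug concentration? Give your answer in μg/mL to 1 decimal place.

3.8 μg/mL

f = (1/2)^(τ/t½) = (1/2)^(10/8) ≈ 0.4204.
C₀ = D/Vd = 120/19 ≈ 6.316 μg/mL.
Before the 3rd dose, 2 doses have been given. Superposition: Cmin = C₀·(f + f²).
≈ 6.316 × (0.4204 + 0.1767) ≈ 6.316 × 0.5971 ≈ 3.771 μg/mL.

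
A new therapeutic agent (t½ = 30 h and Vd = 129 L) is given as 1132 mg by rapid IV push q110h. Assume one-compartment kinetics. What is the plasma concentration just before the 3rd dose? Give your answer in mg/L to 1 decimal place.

0.7 mg/L

f = (1/2)^(τ/t½) = (1/2)^(110/30) ≈ 0.0787.
C₀ = D/Vd = 1132/129 ≈ 8.775 mg/L.
Before the 3rd dose, 2 doses have been given. Superposition: Cmin = C₀·(f + f²).
≈ 8.775 × (0.0787 + 0.0062) ≈ 8.775 × 0.0849 ≈ 0.745 mg/L.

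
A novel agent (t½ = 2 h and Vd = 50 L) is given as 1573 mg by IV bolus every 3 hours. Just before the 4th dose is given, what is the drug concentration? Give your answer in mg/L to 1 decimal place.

f = (1/2)^(τ/t½) = (1/2)^(3/2) ≈ 0.3536.
C₀ = D/Vd = 1573/50 ≈ 31.460 mg/L.
Before the 4th dose, 3 doses have been given. Superposition: Cmin = C₀·(f + f² + … + f^3).
≈ 31.460 × (0.3536 + 0.1250 + 0.0442) ≈ 31.460 × 0.5228 ≈ 16.447 mg/L.

16.4 mg/L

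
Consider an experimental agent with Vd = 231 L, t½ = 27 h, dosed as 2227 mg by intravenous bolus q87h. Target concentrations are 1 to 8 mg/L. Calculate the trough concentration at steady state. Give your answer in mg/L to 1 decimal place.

1.2 mg/L

τ/t½ = 87/27 ≈ 3.2222, so fraction remaining f = (1/2)^(87/27) ≈ 0.1072.
Accumulation ratio R = 1/(1 − f) ≈ 1/0.8928 ≈ 1.1201.
Single-dose peak C₀ = D/Vd = 2227/231 ≈ 9.641 mg/L.
Steady-state peak Cmax,ss = C₀·R ≈ 9.641 × 1.1201 ≈ 10.799 mg/L.
Steady-state trough Cmin,ss = Cmax,ss·f ≈ 10.799 × 0.1072 ≈ 1.158 mg/L.
Trough 1.2 mg/L vs MEC 1 mg/L: adequate.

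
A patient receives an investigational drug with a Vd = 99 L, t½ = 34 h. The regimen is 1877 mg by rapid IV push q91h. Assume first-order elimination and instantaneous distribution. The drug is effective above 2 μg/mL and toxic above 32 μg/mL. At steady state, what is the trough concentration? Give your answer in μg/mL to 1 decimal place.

3.5 μg/mL

k = ln2/t½ = ln2/34 ≈ 0.020387 h⁻¹; fraction remaining f = e^(−kτ) = e^(−0.020387×91) ≈ 0.1564.
Accumulation ratio R = 1/(1 − f) ≈ 1/0.8436 ≈ 1.1854.
Each bolus raises the concentration by D/Vd = 1877/99 ≈ 18.960 μg/mL.
Steady-state peak Cmax,ss = C₀·R ≈ 18.960 × 1.1854 ≈ 22.475 μg/mL.
Steady-state trough Cmin,ss = Cmax,ss·f ≈ 22.475 × 0.1564 ≈ 3.515 μg/mL.
Trough 3.5 μg/mL vs MEC 2 μg/mL: adequate.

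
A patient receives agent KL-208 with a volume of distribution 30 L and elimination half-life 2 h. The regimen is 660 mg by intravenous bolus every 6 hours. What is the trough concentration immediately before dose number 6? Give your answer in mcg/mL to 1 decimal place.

f = (1/2)^(τ/t½) = (1/2)^(6/2) ≈ 0.1250.
C₀ = D/Vd = 660/30 ≈ 22.000 mcg/mL.
Before the 6th dose, 5 doses have been given. Superposition: Cmin = C₀·(f + f² + … + f^5).
≈ 22.000 × (0.1250 + 0.0156 + 0.0020 + 0.0002 + 0.0000) ≈ 22.000 × 0.1428 ≈ 3.142 mcg/mL.

3.1 mcg/mL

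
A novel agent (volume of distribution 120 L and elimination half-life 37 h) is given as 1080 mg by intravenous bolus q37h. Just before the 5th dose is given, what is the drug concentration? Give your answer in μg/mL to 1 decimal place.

f = (1/2)^(τ/t½) = (1/2)^(37/37) ≈ 0.5000.
C₀ = D/Vd = 1080/120 ≈ 9.000 μg/mL.
Before the 5th dose, 4 doses have been given. Superposition: Cmin = C₀·(f + f² + … + f^4).
≈ 9.000 × (0.5000 + 0.2500 + 0.1250 + 0.0625) ≈ 9.000 × 0.9375 ≈ 8.438 μg/mL.

8.4 μg/mL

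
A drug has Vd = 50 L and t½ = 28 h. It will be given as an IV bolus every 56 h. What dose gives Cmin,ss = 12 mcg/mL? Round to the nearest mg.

1800 mg

τ/t½ = 56/28 ≈ 2, so f = (1/2)^(56/28) ≈ 0.250000.
Cmin,ss = (D/Vd)·f/(1−f), so D = Cmin,ss·Vd·(1−f)/f.
D = 12 × 50 × (1−f)/f ≈ 12 × 50 × 3.00000 ≈ 1800.00 mg.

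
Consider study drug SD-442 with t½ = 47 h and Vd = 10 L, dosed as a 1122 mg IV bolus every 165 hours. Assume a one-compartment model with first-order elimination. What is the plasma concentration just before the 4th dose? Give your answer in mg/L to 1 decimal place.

10.8 mg/L

f = (1/2)^(τ/t½) = (1/2)^(165/47) ≈ 0.0877.
C₀ = D/Vd = 1122/10 ≈ 112.200 mg/L.
Before the 4th dose, 3 doses have been given. Superposition: Cmin = C₀·(f + f² + … + f^3).
≈ 112.200 × (0.0877 + 0.0077 + 0.0007) ≈ 112.200 × 0.0961 ≈ 10.782 mg/L.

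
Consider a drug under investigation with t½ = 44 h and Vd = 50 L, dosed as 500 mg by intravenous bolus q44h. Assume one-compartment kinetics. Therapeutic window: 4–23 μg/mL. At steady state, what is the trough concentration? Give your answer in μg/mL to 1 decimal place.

τ = 44 h = 1 half-life, so f = (1/2)^1 = 0.5.
At steady state, R = 1/(1 − 0.5) = 2/1.
Single-dose peak C₀ = D/Vd = 500/50 = 10 μg/mL.
Steady-state peak Cmax,ss = C₀·R = 10 × 2/1 ≈ 20.000 μg/mL.
Steady-state trough Cmin,ss = Cmax,ss·f ≈ 20.000 × 0.5 ≈ 10.000 μg/mL.
Trough 10.0 μg/mL vs MEC 4 μg/mL: adequate.

10.0 μg/mL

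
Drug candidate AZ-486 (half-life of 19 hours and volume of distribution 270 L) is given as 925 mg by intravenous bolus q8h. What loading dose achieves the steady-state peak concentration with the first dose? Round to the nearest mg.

3654 mg

f = (1/2)^(8/19) ≈ 0.746879; accumulation ratio R = 1/(1−f) ≈ 3.95068.
Loading dose to hit Cmax,ss on first dose: D_load = D_maint·R ≈ 925 × 3.95068 ≈ 3654.38 mg.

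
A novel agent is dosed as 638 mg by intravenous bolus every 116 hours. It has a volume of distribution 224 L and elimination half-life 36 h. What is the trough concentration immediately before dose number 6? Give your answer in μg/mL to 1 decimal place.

f = (1/2)^(τ/t½) = (1/2)^(116/36) ≈ 0.1072.
C₀ = D/Vd = 638/224 ≈ 2.848 μg/mL.
Before the 6th dose, 5 doses have been given. Superposition: Cmin = C₀·(f + f² + … + f^5).
≈ 2.848 × (0.1072 + 0.0115 + 0.0012 + 0.0001 + 0.0000) ≈ 2.848 × 0.1200 ≈ 0.342 μg/mL.

0.3 μg/mL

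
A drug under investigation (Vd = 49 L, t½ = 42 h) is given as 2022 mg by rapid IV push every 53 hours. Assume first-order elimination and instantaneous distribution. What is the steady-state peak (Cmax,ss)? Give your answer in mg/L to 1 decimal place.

Over one 53-h interval, 53/42 ≈ 1.2619 half-lives elapse, leaving f ≈ 0.4170 of each dose.
At steady state, accumulation factor R = 1/(1 − e^(−kτ)) ≈ 1.7153.
Single-dose peak C₀ = D/Vd = 2022/49 ≈ 41.265 mg/L.
Steady-state peak Cmax,ss = C₀·R ≈ 41.265 × 1.7153 ≈ 70.782 mg/L.

70.8 mg/L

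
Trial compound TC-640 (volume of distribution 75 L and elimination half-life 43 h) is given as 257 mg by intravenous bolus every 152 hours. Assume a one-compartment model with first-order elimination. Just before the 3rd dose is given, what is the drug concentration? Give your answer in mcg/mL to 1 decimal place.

f = (1/2)^(τ/t½) = (1/2)^(152/43) ≈ 0.0863.
C₀ = D/Vd = 257/75 ≈ 3.427 mcg/mL.
Before the 3rd dose, 2 doses have been given. Superposition: Cmin = C₀·(f + f²).
≈ 3.427 × (0.0863 + 0.0074) ≈ 3.427 × 0.0937 ≈ 0.321 mcg/mL.

0.3 mcg/mL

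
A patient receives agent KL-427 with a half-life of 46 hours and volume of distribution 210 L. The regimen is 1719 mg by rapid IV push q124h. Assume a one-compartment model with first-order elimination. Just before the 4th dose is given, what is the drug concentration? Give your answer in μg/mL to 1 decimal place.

1.5 μg/mL

f = (1/2)^(τ/t½) = (1/2)^(124/46) ≈ 0.1544.
C₀ = D/Vd = 1719/210 ≈ 8.186 μg/mL.
Before the 4th dose, 3 doses have been given. Superposition: Cmin = C₀·(f + f² + … + f^3).
≈ 8.186 × (0.1544 + 0.0238 + 0.0037) ≈ 8.186 × 0.1819 ≈ 1.489 μg/mL.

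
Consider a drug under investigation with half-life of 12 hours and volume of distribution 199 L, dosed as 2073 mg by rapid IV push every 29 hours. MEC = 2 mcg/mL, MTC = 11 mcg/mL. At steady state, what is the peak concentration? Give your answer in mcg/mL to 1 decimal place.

k = ln2/t½ = ln2/12 ≈ 0.057762 h⁻¹; fraction remaining f = e^(−kτ) = e^(−0.057762×29) ≈ 0.1873.
Accumulation ratio R = 1/(1 − f) ≈ 1/0.8127 ≈ 1.2305.
Single-dose peak C₀ = D/Vd = 2073/199 ≈ 10.417 mcg/mL.
Steady-state peak Cmax,ss = C₀·R ≈ 10.417 × 1.2305 ≈ 12.818 mcg/mL.
Peak 12.8 mcg/mL vs MTC 11 mcg/mL: exceeds toxic threshold.

12.8 mcg/mL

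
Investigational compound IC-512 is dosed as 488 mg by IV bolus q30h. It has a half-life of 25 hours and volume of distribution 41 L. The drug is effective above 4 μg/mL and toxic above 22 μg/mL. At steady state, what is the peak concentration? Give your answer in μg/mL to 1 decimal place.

τ/t½ = 30/25 ≈ 1.2, so fraction remaining f = (1/2)^(30/25) ≈ 0.4353.
Accumulation ratio R = 1/(1 − f) ≈ 1/0.5647 ≈ 1.7709.
Single-dose peak C₀ = D/Vd = 488/41 ≈ 11.902 μg/mL.
Cmax,ss = C₀/(1 − f) ≈ 11.902/0.5647 ≈ 21.077 μg/mL.
Peak 21.1 μg/mL vs MTC 22 μg/mL: below toxic threshold.

21.1 μg/mL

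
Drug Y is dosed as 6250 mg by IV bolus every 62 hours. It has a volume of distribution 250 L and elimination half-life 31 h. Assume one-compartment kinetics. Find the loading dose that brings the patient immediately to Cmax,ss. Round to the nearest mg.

8333 mg

f = (1/2)^(62/31) ≈ 0.250000; accumulation ratio R = 1/(1−f) ≈ 1.33333.
Loading dose to hit Cmax,ss on first dose: D_load = D_maint·R ≈ 6250 × 1.33333 ≈ 8333.31 mg.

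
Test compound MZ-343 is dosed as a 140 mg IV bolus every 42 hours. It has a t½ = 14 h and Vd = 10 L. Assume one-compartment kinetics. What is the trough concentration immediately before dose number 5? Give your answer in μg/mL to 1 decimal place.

2.0 μg/mL

f = (1/2)^(τ/t½) = (1/2)^(42/14) ≈ 0.1250.
C₀ = D/Vd = 140/10 ≈ 14.000 μg/mL.
Before the 5th dose, 4 doses have been given. Superposition: Cmin = C₀·(f + f² + … + f^4).
≈ 14.000 × (0.1250 + 0.0156 + 0.0020 + 0.0002) ≈ 14.000 × 0.1428 ≈ 1.999 μg/mL.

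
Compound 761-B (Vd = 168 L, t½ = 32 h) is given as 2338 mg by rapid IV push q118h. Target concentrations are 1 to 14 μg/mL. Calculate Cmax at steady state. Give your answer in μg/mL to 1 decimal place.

15.1 μg/mL

k = ln2/t½ = ln2/32 ≈ 0.021661 h⁻¹; fraction remaining f = e^(−kτ) = e^(−0.021661×118) ≈ 0.0776.
Accumulation ratio R = 1/(1 − f) ≈ 1/0.9224 ≈ 1.0841.
Single-dose peak C₀ = D/Vd = 2338/168 ≈ 13.917 μg/mL.
Steady-state peak Cmax,ss = C₀·R ≈ 13.917 × 1.0841 ≈ 15.087 μg/mL.
Peak 15.1 μg/mL vs MTC 14 μg/mL: exceeds toxic threshold.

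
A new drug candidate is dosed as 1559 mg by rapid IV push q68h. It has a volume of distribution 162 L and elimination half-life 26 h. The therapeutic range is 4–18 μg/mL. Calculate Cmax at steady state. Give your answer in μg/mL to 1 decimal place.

k = ln2/t½ = ln2/26 ≈ 0.026660 h⁻¹; fraction remaining f = e^(−kτ) = e^(−0.026660×68) ≈ 0.1632.
Accumulation ratio R = 1/(1 − f) ≈ 1/0.8368 ≈ 1.1950.
Single-dose peak C₀ = D/Vd = 1559/162 ≈ 9.623 μg/mL.
Steady-state peak Cmax,ss = C₀·R ≈ 9.623 × 1.1950 ≈ 11.499 μg/mL.
Peak 11.5 μg/mL vs MTC 18 μg/mL: below toxic threshold.

11.5 μg/mL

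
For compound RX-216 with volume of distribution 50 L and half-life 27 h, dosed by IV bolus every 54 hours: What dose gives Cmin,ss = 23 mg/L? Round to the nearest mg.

3450 mg

τ/t½ = 54/27 ≈ 2, so f = (1/2)^(54/27) ≈ 0.250000.
Cmin,ss = (D/Vd)·f/(1−f), so D = Cmin,ss·Vd·(1−f)/f.
D = 23 × 50 × (1−f)/f ≈ 23 × 50 × 3.00000 ≈ 3450.00 mg.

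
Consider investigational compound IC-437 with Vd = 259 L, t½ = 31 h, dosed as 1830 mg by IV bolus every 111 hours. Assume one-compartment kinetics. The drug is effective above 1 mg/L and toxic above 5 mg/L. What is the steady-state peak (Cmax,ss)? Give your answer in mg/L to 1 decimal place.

Over one 111-h interval, 111/31 ≈ 3.5806 half-lives elapse, leaving f ≈ 0.0836 of each dose.
At steady state, accumulation factor R = 1/(1 − e^(−kτ)) ≈ 1.0912.
Single-dose peak C₀ = D/Vd = 1830/259 ≈ 7.066 mg/L.
Steady-state peak Cmax,ss = C₀·R ≈ 7.066 × 1.0912 ≈ 7.710 mg/L.
Peak 7.7 mg/L vs MTC 5 mg/L: exceeds toxic threshold.

7.7 mg/L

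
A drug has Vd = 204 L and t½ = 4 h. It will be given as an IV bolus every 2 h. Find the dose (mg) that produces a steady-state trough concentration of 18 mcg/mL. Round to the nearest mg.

1521 mg

τ/t½ = 2/4 ≈ 0.5, so f = (1/2)^(2/4) ≈ 0.707107.
Cmin,ss = (D/Vd)·f/(1−f), so D = Cmin,ss·Vd·(1−f)/f.
D = 18 × 204 × (1−f)/f ≈ 18 × 204 × 0.41421 ≈ 1520.98 mg.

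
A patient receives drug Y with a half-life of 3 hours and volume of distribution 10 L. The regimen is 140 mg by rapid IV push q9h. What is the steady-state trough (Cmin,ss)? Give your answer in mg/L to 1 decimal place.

τ = 9 h = 3 half-lives, so f = (1/2)^3 = 0.125.
Accumulation ratio R = 1/(1 − f) = 1/0.875 = 8/7.
Single-dose peak C₀ = D/Vd = 140/10 = 14 mg/L.
Steady-state peak Cmax,ss = C₀·R = 14 × 8/7 ≈ 16.000 mg/L.
Steady-state trough Cmin,ss = Cmax,ss·f ≈ 16.000 × 0.125 ≈ 2.000 mg/L.

2.0 mg/L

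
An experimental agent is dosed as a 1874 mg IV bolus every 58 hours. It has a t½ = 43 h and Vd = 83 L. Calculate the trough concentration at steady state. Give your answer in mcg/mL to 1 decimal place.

Over one 58-h interval, 58/43 ≈ 1.3488 half-lives elapse, leaving f ≈ 0.3926 of each dose.
Single-dose peak C₀ = D/Vd = 1874/83 ≈ 22.578 mcg/mL.
Steady-state trough Cmin,ss = C₀·f/(1−f) ≈ 22.578 × 0.3926/0.6074 ≈ 14.594 mcg/mL.

14.6 mcg/mL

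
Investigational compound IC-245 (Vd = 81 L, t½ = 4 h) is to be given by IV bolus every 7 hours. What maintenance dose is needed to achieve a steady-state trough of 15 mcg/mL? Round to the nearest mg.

2872 mg

τ/t½ = 7/4 ≈ 1.75, so f = (1/2)^(7/4) ≈ 0.297302.
Cmin,ss = (D/Vd)·f/(1−f), so D = Cmin,ss·Vd·(1−f)/f.
D = 15 × 81 × (1−f)/f ≈ 15 × 81 × 2.36358 ≈ 2871.75 mg.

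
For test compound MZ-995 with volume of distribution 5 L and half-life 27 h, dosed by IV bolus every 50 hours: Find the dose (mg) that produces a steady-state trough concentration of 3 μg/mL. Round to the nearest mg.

39 mg

τ/t½ = 50/27 ≈ 1.8519, so f = (1/2)^(50/27) ≈ 0.277037.
Cmin,ss = (D/Vd)·f/(1−f), so D = Cmin,ss·Vd·(1−f)/f.
D = 3 × 5 × (1−f)/f ≈ 3 × 5 × 2.60963 ≈ 39.14 mg.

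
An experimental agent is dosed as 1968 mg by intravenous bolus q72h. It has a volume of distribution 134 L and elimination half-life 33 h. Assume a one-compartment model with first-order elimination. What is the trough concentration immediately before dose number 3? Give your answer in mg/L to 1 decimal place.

4.0 mg/L

f = (1/2)^(τ/t½) = (1/2)^(72/33) ≈ 0.2204.
C₀ = D/Vd = 1968/134 ≈ 14.687 mg/L.
Before the 3rd dose, 2 doses have been given. Superposition: Cmin = C₀·(f + f²).
≈ 14.687 × (0.2204 + 0.0486) ≈ 14.687 × 0.2690 ≈ 3.951 mg/L.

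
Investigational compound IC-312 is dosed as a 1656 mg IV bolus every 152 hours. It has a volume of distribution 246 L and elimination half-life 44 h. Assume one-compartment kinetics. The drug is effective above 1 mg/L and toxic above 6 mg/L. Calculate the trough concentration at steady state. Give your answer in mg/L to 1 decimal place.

0.7 mg/L

τ/t½ = 152/44 ≈ 3.4545, so fraction remaining f = (1/2)^(152/44) ≈ 0.0912.
At steady state, accumulation factor R = 1/(1 − e^(−kτ)) ≈ 1.1004.
Single-dose peak C₀ = D/Vd = 1656/246 ≈ 6.732 mg/L.
Cmax,ss = C₀/(1 − f) ≈ 6.732/0.9088 ≈ 7.408 mg/L.
One interval later, Cmin,ss = Cmax,ss·e^(−kτ) ≈ 7.408 × 0.0912 ≈ 0.676 mg/L.
Trough 0.7 mg/L vs MEC 1 mg/L: subtherapeutic.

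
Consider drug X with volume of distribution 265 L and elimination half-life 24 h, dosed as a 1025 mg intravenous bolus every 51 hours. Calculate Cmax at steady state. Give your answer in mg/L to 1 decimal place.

5.0 mg/L

k = ln2/t½ = ln2/24 ≈ 0.028881 h⁻¹; fraction remaining f = e^(−kτ) = e^(−0.028881×51) ≈ 0.2293.
Accumulation ratio R = 1/(1 − f) ≈ 1/0.7707 ≈ 1.2975.
Single-dose peak C₀ = D/Vd = 1025/265 ≈ 3.868 mg/L.
Cmax,ss = C₀/(1 − f) ≈ 3.868/0.7707 ≈ 5.019 mg/L.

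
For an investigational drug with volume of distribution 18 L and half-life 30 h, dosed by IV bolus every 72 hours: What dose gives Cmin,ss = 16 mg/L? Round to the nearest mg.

1232 mg

τ/t½ = 72/30 ≈ 2.4, so f = (1/2)^(72/30) ≈ 0.189465.
Cmin,ss = (D/Vd)·f/(1−f), so D = Cmin,ss·Vd·(1−f)/f.
D = 16 × 18 × (1−f)/f ≈ 16 × 18 × 4.27802 ≈ 1232.07 mg.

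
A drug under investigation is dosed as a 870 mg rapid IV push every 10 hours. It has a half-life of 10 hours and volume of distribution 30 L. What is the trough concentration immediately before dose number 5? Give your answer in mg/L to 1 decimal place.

27.2 mg/L

f = (1/2)^(τ/t½) = (1/2)^(10/10) ≈ 0.5000.
C₀ = D/Vd = 870/30 ≈ 29.000 mg/L.
Before the 5th dose, 4 doses have been given. Superposition: Cmin = C₀·(f + f² + … + f^4).
≈ 29.000 × (0.5000 + 0.2500 + 0.1250 + 0.0625) ≈ 29.000 × 0.9375 ≈ 27.188 mg/L.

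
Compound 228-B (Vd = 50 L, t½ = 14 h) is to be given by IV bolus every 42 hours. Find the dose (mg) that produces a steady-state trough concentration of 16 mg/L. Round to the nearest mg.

τ/t½ = 42/14 ≈ 3, so f = (1/2)^(42/14) ≈ 0.125000.
Cmin,ss = (D/Vd)·f/(1−f), so D = Cmin,ss·Vd·(1−f)/f.
D = 16 × 50 × (1−f)/f ≈ 16 × 50 × 7.00000 ≈ 5600.00 mg.

5600 mg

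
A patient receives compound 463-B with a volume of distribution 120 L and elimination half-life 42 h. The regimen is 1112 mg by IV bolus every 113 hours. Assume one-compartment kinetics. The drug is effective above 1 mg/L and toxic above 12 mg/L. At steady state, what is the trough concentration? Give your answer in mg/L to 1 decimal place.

1.7 mg/L

τ/t½ = 113/42 ≈ 2.6905, so fraction remaining f = (1/2)^(113/42) ≈ 0.1549.
Single-dose peak C₀ = D/Vd = 1112/120 ≈ 9.267 mg/L.
Steady-state trough Cmin,ss = C₀·f/(1−f) ≈ 9.267 × 0.1549/0.8451 ≈ 1.699 mg/L.
Trough 1.7 mg/L vs MEC 1 mg/L: adequate.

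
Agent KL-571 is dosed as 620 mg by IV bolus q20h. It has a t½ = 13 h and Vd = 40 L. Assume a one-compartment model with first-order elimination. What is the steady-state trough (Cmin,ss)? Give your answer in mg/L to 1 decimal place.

k = ln2/t½ = ln2/13 ≈ 0.053319 h⁻¹; fraction remaining f = e^(−kτ) = e^(−0.053319×20) ≈ 0.3443.
Single-dose peak C₀ = D/Vd = 620/40 ≈ 15.500 mg/L.
Steady-state trough Cmin,ss = C₀·f/(1−f) ≈ 15.500 × 0.3443/0.6557 ≈ 8.139 mg/L.

8.1 mg/L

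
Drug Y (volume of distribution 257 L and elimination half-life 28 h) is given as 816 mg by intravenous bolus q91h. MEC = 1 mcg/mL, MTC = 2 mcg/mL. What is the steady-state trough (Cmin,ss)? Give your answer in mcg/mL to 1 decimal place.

τ/t½ = 91/28 ≈ 3.25, so fraction remaining f = (1/2)^(91/28) ≈ 0.1051.
Accumulation ratio R = 1/(1 − f) ≈ 1/0.8949 ≈ 1.1174.
Single-dose peak C₀ = D/Vd = 816/257 ≈ 3.175 mcg/mL.
Steady-state peak Cmax,ss = C₀·R ≈ 3.175 × 1.1174 ≈ 3.548 mcg/mL.
One interval later, Cmin,ss = Cmax,ss·e^(−kτ) ≈ 3.548 × 0.1051 ≈ 0.373 mcg/mL.
Trough 0.4 mcg/mL vs MEC 1 mcg/mL: subtherapeutic.

0.4 mcg/mL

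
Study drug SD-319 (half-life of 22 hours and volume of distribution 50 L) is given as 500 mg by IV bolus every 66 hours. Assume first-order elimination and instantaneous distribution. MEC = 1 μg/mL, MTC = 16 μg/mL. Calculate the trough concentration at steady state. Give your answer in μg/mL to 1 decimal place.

The dosing interval is 3 half-lives, so f = 2^(−3) = 0.125.
Accumulation ratio R = 1/(1 − f) = 1/0.875 = 8/7.
Single-dose peak C₀ = D/Vd = 500/50 = 10 μg/mL.
Steady-state peak Cmax,ss = C₀·R = 10 × 8/7 ≈ 11.429 μg/mL.
Steady-state trough Cmin,ss = Cmax,ss·f ≈ 11.429 × 0.125 ≈ 1.429 μg/mL.
Trough 1.4 μg/mL vs MEC 1 μg/mL: adequate.

1.4 μg/mL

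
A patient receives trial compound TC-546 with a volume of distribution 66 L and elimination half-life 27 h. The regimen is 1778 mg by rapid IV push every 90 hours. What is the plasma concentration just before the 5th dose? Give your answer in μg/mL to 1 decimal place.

f = (1/2)^(τ/t½) = (1/2)^(90/27) ≈ 0.0992.
C₀ = D/Vd = 1778/66 ≈ 26.939 μg/mL.
Before the 5th dose, 4 doses have been given. Superposition: Cmin = C₀·(f + f² + … + f^4).
≈ 26.939 × (0.0992 + 0.0098 + 0.0010 + 0.0001) ≈ 26.939 × 0.1101 ≈ 2.966 μg/mL.

3.0 μg/mL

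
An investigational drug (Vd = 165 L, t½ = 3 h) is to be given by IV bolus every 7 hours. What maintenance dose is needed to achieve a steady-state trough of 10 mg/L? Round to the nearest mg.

τ/t½ = 7/3 ≈ 2.3333, so f = (1/2)^(7/3) ≈ 0.198425.
Cmin,ss = (D/Vd)·f/(1−f), so D = Cmin,ss·Vd·(1−f)/f.
D = 10 × 165 × (1−f)/f ≈ 10 × 165 × 4.03969 ≈ 6665.49 mg.

6665 mg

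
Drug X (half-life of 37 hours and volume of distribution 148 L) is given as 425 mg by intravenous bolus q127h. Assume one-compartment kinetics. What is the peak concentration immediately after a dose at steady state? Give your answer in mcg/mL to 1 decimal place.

τ/t½ = 127/37 ≈ 3.4324, so fraction remaining f = (1/2)^(127/37) ≈ 0.0926.
Accumulation ratio R = 1/(1 − f) ≈ 1/0.9074 ≈ 1.1020.
Single-dose peak C₀ = D/Vd = 425/148 ≈ 2.872 mcg/mL.
Steady-state peak Cmax,ss = C₀·R ≈ 2.872 × 1.1020 ≈ 3.165 mcg/mL.

3.2 mcg/mL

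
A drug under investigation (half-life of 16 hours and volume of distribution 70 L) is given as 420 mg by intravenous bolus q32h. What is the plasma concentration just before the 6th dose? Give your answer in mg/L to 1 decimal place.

f = (1/2)^(τ/t½) = (1/2)^(32/16) ≈ 0.2500.
C₀ = D/Vd = 420/70 ≈ 6.000 mg/L.
Before the 6th dose, 5 doses have been given. Superposition: Cmin = C₀·(f + f² + … + f^5).
≈ 6.000 × (0.2500 + 0.0625 + 0.0156 + 0.0039 + 0.0010) ≈ 6.000 × 0.3330 ≈ 1.998 mg/L.

2.0 mg/L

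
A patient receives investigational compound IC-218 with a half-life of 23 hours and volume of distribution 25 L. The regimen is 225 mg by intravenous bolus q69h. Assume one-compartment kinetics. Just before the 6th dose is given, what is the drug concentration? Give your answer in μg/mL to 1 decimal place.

1.3 μg/mL

f = (1/2)^(τ/t½) = (1/2)^(69/23) ≈ 0.1250.
C₀ = D/Vd = 225/25 ≈ 9.000 μg/mL.
Before the 6th dose, 5 doses have been given. Superposition: Cmin = C₀·(f + f² + … + f^5).
≈ 9.000 × (0.1250 + 0.0156 + 0.0020 + 0.0002 + 0.0000) ≈ 9.000 × 0.1428 ≈ 1.285 μg/mL.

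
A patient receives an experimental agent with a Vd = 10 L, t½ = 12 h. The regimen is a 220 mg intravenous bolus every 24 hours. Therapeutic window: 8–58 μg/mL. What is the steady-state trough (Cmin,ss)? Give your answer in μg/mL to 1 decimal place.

7.3 μg/mL

τ = 24 h = 2 half-lives, so f = (1/2)^2 = 0.25.
Accumulation ratio R = 1/(1 − f) = 1/0.75 = 4/3.
Single-dose peak C₀ = D/Vd = 220/10 = 22 μg/mL.
Steady-state peak Cmax,ss = C₀·R = 22 × 4/3 ≈ 29.333 μg/mL.
Steady-state trough Cmin,ss = Cmax,ss·f ≈ 29.333 × 0.25 ≈ 7.333 μg/mL.
Trough 7.3 μg/mL vs MEC 8 μg/mL: subtherapeutic.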